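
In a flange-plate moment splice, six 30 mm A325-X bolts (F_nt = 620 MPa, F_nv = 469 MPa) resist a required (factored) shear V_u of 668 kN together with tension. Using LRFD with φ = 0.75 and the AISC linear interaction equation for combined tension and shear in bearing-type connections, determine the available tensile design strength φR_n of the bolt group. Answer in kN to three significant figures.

1680 kN

A_b = π·30²/4 = 706.9 mm²; f_rv = 668 × 1000 / (6 × 706.9) = 157.5 MPa.
F'_nt = 1.3 F_nt − (F_nt / φF_nv) f_rv = 1.3·620 − (620/(0.75·469))·157.5 = 528.4 MPa, capped at F_nt → F'_nt = 528.4 MPa.
R_n = F'_nt · A_b · n = 528.4 × 706.9 × 6 / 1000 = 2241 kN.
Design strength φR_n = 0.75 × 2241 = 1680 kN.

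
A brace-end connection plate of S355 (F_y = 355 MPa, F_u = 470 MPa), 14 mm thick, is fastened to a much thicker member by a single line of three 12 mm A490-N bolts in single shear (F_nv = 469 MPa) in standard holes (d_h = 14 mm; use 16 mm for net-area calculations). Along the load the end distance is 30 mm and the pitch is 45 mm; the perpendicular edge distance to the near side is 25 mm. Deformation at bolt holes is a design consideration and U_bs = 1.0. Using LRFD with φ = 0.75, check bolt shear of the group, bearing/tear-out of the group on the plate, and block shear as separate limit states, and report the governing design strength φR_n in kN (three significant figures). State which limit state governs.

119 kN (bolt shear governs)

Bolt shear: A_b = π·12²/4 = 113.1 mm²; R_n = 469 × 113.1 × 3 × 1 / 1000 = 159.1 kN → 0.75 × 159.1 = 119 kN.
Bearing: edge l_c = 23, r_n = 181.6 kN; interior l_c = 31, r_n = 189.5 kN; R_n = 181.6 + 2·189.5 = 560.6 kN → 420 kN.
Block shear: A_gv = 1680, A_nv = 1120, A_nt = 238 mm²; R_n = min(0.6F_uA_nv, 0.6F_yA_gv) + U_bs·F_u·A_nt = 427.7 kN → 321 kN.
Bolt shear governs: 119 kN.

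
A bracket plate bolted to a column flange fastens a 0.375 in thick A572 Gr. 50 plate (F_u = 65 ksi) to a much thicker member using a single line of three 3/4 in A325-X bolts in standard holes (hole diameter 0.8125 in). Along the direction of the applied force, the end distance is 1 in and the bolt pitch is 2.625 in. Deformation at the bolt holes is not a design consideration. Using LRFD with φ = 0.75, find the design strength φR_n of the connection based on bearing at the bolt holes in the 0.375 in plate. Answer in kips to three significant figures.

98.5 kips

Per bolt r_n = 1.5 l_c t F_u ≤ 3.0 d t F_u; upper limit = 3.0 × 0.75 × 0.375 × 65 = 54.84 kips.
Edge bolt: l_c = 1 − 0.8125/2 = 0.5938 in → 1.5 × 0.5938 × 0.375 × 65 = 21.71 → r_n = 21.71 kips.
Interior bolts: l_c = 2.625 − 0.8125 = 1.812 in → 1.5 × 1.812 × 0.375 × 65 = 66.27 → r_n = 54.84 kips.
R_n = 1 × 21.71 + 2 × 54.84 = 131.4 kips.
Design strength φR_n = 0.75 × 131.4 = 98.5 kips.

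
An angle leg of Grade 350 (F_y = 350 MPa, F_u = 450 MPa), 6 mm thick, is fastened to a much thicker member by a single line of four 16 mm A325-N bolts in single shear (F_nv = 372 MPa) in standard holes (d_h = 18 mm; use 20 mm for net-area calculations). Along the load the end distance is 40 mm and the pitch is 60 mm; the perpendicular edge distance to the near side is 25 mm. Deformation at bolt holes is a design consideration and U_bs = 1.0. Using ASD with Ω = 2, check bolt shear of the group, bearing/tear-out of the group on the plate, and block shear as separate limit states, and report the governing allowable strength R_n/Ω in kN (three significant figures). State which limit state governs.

142 kN (block shear governs)

Bolt shear: A_b = π·16²/4 = 201.1 mm²; R_n = 372 × 201.1 × 4 × 1 / 1000 = 299.2 kN → 299.2 / 2 = 150 kN.
Bearing: edge l_c = 31, r_n = 100.4 kN; interior l_c = 42, r_n = 103.7 kN; R_n = 100.4 + 3·103.7 = 411.5 kN → 206 kN.
Block shear: A_gv = 1320, A_nv = 900, A_nt = 90 mm²; R_n = min(0.6F_uA_nv, 0.6F_yA_gv) + U_bs·F_u·A_nt = 283.5 kN → 142 kN.
Block shear governs: 142 kN.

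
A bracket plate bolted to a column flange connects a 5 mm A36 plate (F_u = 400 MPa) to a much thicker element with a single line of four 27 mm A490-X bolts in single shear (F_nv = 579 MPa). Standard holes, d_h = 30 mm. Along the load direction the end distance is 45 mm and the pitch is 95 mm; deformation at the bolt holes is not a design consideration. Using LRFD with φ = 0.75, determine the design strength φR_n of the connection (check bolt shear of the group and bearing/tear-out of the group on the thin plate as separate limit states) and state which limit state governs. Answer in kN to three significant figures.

Bolt shear: A_b = π·27²/4 = 572.6 mm²; R_n = 579 × 572.6 × 4 × 1 / 1000 = 1326 kN → 0.75 × 1326 = 995 kN.
Bearing (1.5 l_c t F_u ≤ 3.0 d t F_u): upper limit = 3.0·27·5·400 / 1000 = 162 kN.
  Edge l_c = 45 − 30/2 = 30 → r_n = 90 kN; interior l_c = 95 − 30 = 65 → r_n = 162 kN.
  R_n,bearing = 1·90 + 3·162 = 576 kN → 0.75 × 576 = 432 kN.
Bearing governs: 432 kN.

432 kN (bearing governs)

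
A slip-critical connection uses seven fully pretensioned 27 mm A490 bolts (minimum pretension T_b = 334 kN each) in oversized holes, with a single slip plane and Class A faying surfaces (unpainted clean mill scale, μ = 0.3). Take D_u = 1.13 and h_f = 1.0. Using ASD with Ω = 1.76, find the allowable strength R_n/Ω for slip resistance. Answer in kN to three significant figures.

R_n = μ · D_u · h_f · T_b · n_s · n_b = 0.3 × 1.13 × 1.0 × 334 × 1 × 7 = 792.6 kN.
Allowable strength R_n/Ω = 792.6 / 1.76 = 450 kN.

450 kN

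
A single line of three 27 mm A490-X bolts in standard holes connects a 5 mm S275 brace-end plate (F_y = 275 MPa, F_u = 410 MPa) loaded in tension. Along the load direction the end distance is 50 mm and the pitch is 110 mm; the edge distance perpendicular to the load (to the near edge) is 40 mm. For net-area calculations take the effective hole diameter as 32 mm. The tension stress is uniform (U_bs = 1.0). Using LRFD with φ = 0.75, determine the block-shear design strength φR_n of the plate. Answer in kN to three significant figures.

Shear plane L_v = 50 + 2·110 = 270 mm; A_gv = 270 × 5 = 1350 mm².
A_nv = (270 − 2.5·32) × 5 = 950 mm².
A_nt = (40 − 0.5·32) × 5 = 120 mm².
0.6 F_u A_nv = 233.7 kN; 0.6 F_y A_gv = 222.8 kN → shear yielding governs the shear term.
R_n = 222.8 + 1.0 × 410 × 120 / 1000 = 271.9 kN.
Design strength φR_n = 0.75 × 271.9 = 204 kN.

204 kN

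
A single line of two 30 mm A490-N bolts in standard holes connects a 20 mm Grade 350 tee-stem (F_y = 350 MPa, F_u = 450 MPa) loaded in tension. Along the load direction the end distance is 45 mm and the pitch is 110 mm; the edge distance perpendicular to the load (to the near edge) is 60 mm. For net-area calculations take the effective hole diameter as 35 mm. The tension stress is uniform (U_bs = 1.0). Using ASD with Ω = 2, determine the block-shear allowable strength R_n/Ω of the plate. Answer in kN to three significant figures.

Shear plane L_v = 45 + 1·110 = 155 mm; A_gv = 155 × 20 = 3100 mm².
A_nv = (155 − 1.5·35) × 20 = 2050 mm².
A_nt = (60 − 0.5·35) × 20 = 850 mm².
0.6 F_u A_nv = 553.5 kN; 0.6 F_y A_gv = 651 kN → shear rupture governs the shear term.
R_n = 553.5 + 1.0 × 450 × 850 / 1000 = 936 kN.
Allowable strength R_n/Ω = 936 / 2 = 468 kN.

468 kN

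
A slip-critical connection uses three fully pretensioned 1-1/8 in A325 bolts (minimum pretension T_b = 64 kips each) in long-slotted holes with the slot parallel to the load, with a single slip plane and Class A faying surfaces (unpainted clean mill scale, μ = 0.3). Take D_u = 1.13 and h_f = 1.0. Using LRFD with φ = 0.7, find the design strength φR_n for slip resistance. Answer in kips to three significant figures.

R_n = μ · D_u · h_f · T_b · n_s · n_b = 0.3 × 1.13 × 1.0 × 64 × 1 × 3 = 65.09 kips.
Design strength φR_n = 0.7 × 65.09 = 45.6 kips.

45.6 kips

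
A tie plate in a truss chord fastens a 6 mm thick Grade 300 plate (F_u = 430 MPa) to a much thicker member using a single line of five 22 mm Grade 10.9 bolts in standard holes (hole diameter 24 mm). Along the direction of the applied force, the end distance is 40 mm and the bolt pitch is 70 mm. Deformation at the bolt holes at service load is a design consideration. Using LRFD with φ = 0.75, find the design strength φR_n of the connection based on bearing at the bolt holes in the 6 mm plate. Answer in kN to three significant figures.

Per bolt r_n = 1.2 l_c t F_u ≤ 2.4 d t F_u; upper limit = 2.4 × 22 × 6 × 430 / 1000 = 136.2 kN.
Edge bolt: l_c = 40 − 24/2 = 28 mm → 1.2 × 28 × 6 × 430 / 1000 = 86.69 → r_n = 86.69 kN.
Interior bolts: l_c = 70 − 24 = 46 mm → 1.2 × 46 × 6 × 430 / 1000 = 142.4 → r_n = 136.2 kN.
R_n = 1 × 86.69 + 4 × 136.2 = 631.6 kN.
Design strength φR_n = 0.75 × 631.6 = 474 kN.

474 kN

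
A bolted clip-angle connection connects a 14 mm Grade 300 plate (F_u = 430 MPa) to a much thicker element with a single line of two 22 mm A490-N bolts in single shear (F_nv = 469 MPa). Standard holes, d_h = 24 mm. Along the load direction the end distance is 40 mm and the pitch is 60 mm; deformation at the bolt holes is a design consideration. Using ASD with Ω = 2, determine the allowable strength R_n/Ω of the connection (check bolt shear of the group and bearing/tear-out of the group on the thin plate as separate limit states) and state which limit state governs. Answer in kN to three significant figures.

Bolt shear: A_b = π·22²/4 = 380.1 mm²; R_n = 469 × 380.1 × 2 × 1 / 1000 = 356.6 kN → 356.6 / 2 = 178 kN.
Bearing (1.2 l_c t F_u ≤ 2.4 d t F_u): upper limit = 2.4·22·14·430 / 1000 = 317.9 kN.
  Edge l_c = 40 − 24/2 = 28 → r_n = 202.3 kN; interior l_c = 60 − 24 = 36 → r_n = 260.1 kN.
  R_n,bearing = 1·202.3 + 1·260.1 = 462.3 kN → 462.3 / 2 = 231 kN.
Bolt shear governs: 178 kN.

178 kN (bolt shear governs)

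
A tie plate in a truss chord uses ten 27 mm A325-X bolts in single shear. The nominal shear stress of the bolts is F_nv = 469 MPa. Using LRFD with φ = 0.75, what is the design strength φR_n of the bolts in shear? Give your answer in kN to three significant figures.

2010 kN

A_b = π × 27² / 4 = 572.6 mm².
R_n = F_nv · A_b · n · n_s = 469 × 572.6 × 10 × 1 / 1000 = 2685 kN.
Design strength φR_n = 0.75 × 2685 = 2010 kN.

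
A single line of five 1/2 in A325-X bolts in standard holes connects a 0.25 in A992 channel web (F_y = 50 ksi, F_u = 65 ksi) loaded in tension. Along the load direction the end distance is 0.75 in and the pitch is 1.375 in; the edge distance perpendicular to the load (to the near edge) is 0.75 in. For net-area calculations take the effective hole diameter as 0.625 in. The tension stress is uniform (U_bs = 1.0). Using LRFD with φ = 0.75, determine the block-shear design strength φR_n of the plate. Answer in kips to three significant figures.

30.5 kips

Shear plane L_v = 0.75 + 4·1.375 = 6.25 in; A_gv = 6.25 × 0.25 = 1.562 in².
A_nv = (6.25 − 4.5·0.625) × 0.25 = 0.8594 in².
A_nt = (0.75 − 0.5·0.625) × 0.25 = 0.1094 in².
0.6 F_u A_nv = 33.52 kips; 0.6 F_y A_gv = 46.88 kips → shear rupture governs the shear term.
R_n = 33.52 + 1.0 × 65 × 0.1094 = 40.62 kips.
Design strength φR_n = 0.75 × 40.62 = 30.5 kips.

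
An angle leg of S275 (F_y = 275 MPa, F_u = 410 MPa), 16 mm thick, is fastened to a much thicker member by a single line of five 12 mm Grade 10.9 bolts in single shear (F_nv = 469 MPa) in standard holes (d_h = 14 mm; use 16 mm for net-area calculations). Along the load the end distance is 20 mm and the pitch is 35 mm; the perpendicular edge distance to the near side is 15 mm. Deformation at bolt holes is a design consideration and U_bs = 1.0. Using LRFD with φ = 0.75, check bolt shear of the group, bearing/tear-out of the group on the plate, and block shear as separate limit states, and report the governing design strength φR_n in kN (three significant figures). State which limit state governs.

199 kN (bolt shear governs)

Bolt shear: A_b = π·12²/4 = 113.1 mm²; R_n = 469 × 113.1 × 5 × 1 / 1000 = 265.2 kN → 0.75 × 265.2 = 199 kN.
Bearing: edge l_c = 13, r_n = 102.3 kN; interior l_c = 21, r_n = 165.3 kN; R_n = 102.3 + 4·165.3 = 763.6 kN → 573 kN.
Block shear: A_gv = 2560, A_nv = 1408, A_nt = 112 mm²; R_n = min(0.6F_uA_nv, 0.6F_yA_gv) + U_bs·F_u·A_nt = 392.3 kN → 294 kN.
Bolt shear governs: 199 kN.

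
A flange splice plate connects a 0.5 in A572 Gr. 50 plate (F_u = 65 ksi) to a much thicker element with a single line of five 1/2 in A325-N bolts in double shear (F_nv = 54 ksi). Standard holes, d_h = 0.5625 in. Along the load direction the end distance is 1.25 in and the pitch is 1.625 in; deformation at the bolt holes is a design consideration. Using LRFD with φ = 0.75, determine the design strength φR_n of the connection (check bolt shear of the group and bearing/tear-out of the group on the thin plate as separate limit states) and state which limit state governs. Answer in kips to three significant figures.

79.5 kips (bolt shear governs)

Bolt shear: A_b = π·0.5²/4 = 0.1963 in²; R_n = 54 × 0.1963 × 5 × 2 = 106 kips → 0.75 × 106 = 79.5 kips.
Bearing (1.2 l_c t F_u ≤ 2.4 d t F_u): upper limit = 2.4·0.5·0.5·65 = 39 kips.
  Edge l_c = 1.25 − 0.5625/2 = 0.9688 → r_n = 37.78 kips; interior l_c = 1.625 − 0.5625 = 1.062 → r_n = 39 kips.
  R_n,bearing = 1·37.78 + 4·39 = 193.8 kips → 0.75 × 193.8 = 145 kips.
Bolt shear governs: 79.5 kips.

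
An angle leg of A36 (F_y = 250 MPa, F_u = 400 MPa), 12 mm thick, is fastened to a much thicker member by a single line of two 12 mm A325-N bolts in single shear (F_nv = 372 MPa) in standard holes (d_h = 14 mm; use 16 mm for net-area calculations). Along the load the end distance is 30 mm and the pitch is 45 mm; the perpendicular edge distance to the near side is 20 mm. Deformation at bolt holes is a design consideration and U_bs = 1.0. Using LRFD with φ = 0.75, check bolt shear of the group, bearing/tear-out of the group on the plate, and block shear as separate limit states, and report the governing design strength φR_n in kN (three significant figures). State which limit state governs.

Bolt shear: A_b = π·12²/4 = 113.1 mm²; R_n = 372 × 113.1 × 2 × 1 / 1000 = 84.14 kN → 0.75 × 84.14 = 63.1 kN.
Bearing: edge l_c = 23, r_n = 132.5 kN; interior l_c = 31, r_n = 138.2 kN; R_n = 132.5 + 1·138.2 = 270.7 kN → 203 kN.
Block shear: A_gv = 900, A_nv = 612, A_nt = 144 mm²; R_n = min(0.6F_uA_nv, 0.6F_yA_gv) + U_bs·F_u·A_nt = 192.6 kN → 144 kN.
Bolt shear governs: 63.1 kN.

63.1 kN (bolt shear governs)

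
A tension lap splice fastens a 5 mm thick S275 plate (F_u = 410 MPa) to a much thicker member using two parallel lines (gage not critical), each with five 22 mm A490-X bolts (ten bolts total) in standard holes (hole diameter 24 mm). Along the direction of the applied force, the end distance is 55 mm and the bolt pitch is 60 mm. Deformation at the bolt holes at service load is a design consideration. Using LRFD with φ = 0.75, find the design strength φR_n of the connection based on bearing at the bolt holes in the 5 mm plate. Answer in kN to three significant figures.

Per bolt r_n = 1.2 l_c t F_u ≤ 2.4 d t F_u; upper limit = 2.4 × 22 × 5 × 410 / 1000 = 108.2 kN.
Edge bolt: l_c = 55 − 24/2 = 43 mm → 1.2 × 43 × 5 × 410 / 1000 = 105.8 → r_n = 105.8 kN.
Interior bolts: l_c = 60 − 24 = 36 mm → 1.2 × 36 × 5 × 410 / 1000 = 88.56 → r_n = 88.56 kN.
R_n = 2 × 105.8 + 8 × 88.56 = 920 kN.
Design strength φR_n = 0.75 × 920 = 690 kN.

690 kN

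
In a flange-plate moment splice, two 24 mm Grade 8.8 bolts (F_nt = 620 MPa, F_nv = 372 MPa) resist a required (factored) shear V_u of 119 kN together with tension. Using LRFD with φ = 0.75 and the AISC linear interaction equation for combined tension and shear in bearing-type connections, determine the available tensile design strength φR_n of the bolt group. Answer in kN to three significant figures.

A_b = π·24²/4 = 452.4 mm²; f_rv = 119 × 1000 / (2 × 452.4) = 131.5 MPa.
F'_nt = 1.3 F_nt − (F_nt / φF_nv) f_rv = 1.3·620 − (620/(0.75·372))·131.5 = 513.7 MPa, capped at F_nt → F'_nt = 513.7 MPa.
R_n = F'_nt · A_b · n = 513.7 × 452.4 × 2 / 1000 = 464.8 kN.
Design strength φR_n = 0.75 × 464.8 = 349 kN.

349 kN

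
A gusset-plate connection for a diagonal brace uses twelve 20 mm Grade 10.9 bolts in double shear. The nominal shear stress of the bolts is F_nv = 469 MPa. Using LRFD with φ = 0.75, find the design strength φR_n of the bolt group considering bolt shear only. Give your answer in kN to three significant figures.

A_b = π × 20² / 4 = 314.2 mm².
R_n = F_nv · A_b · n · n_s = 469 × 314.2 × 12 × 2 / 1000 = 3536 kN.
Design strength φR_n = 0.75 × 3536 = 2650 kN.

2650 kN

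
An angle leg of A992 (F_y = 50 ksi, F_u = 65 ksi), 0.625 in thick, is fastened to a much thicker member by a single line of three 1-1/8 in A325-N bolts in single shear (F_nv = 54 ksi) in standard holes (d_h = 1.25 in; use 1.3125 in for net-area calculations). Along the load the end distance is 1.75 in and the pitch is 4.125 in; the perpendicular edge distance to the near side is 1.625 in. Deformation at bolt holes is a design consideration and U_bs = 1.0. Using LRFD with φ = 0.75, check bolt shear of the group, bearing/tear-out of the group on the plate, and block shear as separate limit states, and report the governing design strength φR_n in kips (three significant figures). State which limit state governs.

121 kips (bolt shear governs)

Bolt shear: A_b = π·1.125²/4 = 0.994 in²; R_n = 54 × 0.994 × 3 × 1 = 161 kips → 0.75 × 161 = 121 kips.
Bearing: edge l_c = 1.125, r_n = 54.84 kips; interior l_c = 2.875, r_n = 109.7 kips; R_n = 54.84 + 2·109.7 = 274.2 kips → 206 kips.
Block shear: A_gv = 6.25, A_nv = 4.199, A_nt = 0.6055 in²; R_n = min(0.6F_uA_nv, 0.6F_yA_gv) + U_bs·F_u·A_nt = 203.1 kips → 152 kips.
Bolt shear governs: 121 kips.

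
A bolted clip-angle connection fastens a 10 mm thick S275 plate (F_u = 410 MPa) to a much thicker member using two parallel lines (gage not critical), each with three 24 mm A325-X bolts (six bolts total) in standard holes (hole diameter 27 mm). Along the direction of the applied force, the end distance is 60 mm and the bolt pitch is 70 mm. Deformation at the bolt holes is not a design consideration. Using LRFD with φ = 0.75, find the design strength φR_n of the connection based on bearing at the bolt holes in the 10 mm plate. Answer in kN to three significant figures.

1220 kN

Per bolt r_n = 1.5 l_c t F_u ≤ 3.0 d t F_u; upper limit = 3.0 × 24 × 10 × 410 / 1000 = 295.2 kN.
Edge bolt: l_c = 60 − 27/2 = 46.5 mm → 1.5 × 46.5 × 10 × 410 / 1000 = 286 → r_n = 286 kN.
Interior bolts: l_c = 70 − 27 = 43 mm → 1.5 × 43 × 10 × 410 / 1000 = 264.4 → r_n = 264.4 kN.
R_n = 2 × 286 + 4 × 264.4 = 1630 kN.
Design strength φR_n = 0.75 × 1630 = 1220 kN.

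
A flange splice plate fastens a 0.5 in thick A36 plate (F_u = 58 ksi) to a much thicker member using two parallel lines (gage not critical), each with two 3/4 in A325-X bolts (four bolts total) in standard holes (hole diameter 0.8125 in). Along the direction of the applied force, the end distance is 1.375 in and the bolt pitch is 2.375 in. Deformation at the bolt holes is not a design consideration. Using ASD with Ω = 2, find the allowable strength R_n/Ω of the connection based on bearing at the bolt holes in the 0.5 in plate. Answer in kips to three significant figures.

107 kips

Per bolt r_n = 1.5 l_c t F_u ≤ 3.0 d t F_u; upper limit = 3.0 × 0.75 × 0.5 × 58 = 65.25 kips.
Edge bolt: l_c = 1.375 − 0.8125/2 = 0.9688 in → 1.5 × 0.9688 × 0.5 × 58 = 42.14 → r_n = 42.14 kips.
Interior bolts: l_c = 2.375 − 0.8125 = 1.562 in → 1.5 × 1.562 × 0.5 × 58 = 67.97 → r_n = 65.25 kips.
R_n = 2 × 42.14 + 2 × 65.25 = 214.8 kips.
Allowable strength R_n/Ω = 214.8 / 2 = 107 kips.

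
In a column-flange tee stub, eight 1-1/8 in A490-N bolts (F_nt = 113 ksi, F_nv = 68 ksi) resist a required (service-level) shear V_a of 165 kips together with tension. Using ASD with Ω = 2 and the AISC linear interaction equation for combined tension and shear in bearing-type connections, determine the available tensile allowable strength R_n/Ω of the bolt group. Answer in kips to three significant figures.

310 kips

A_b = π·1.125²/4 = 0.994 in²; f_rv = 165 / (8 × 0.994) = 20.75 ksi.
F'_nt = 1.3 F_nt − (Ω F_nt / F_nv) f_rv = 1.3·113 − (2·113/68)·20.75 = 77.94 ksi, capped at F_nt → F'_nt = 77.94 ksi.
R_n = F'_nt · A_b · n = 77.94 × 0.994 × 8 = 619.8 kips.
Allowable strength R_n/Ω = 619.8 / 2 = 310 kips.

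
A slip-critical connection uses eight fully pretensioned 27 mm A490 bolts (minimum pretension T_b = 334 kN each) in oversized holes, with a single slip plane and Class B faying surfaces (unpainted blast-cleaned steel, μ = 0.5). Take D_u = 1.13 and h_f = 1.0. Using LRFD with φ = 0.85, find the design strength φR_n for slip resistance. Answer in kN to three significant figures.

1280 kN

R_n = μ · D_u · h_f · T_b · n_s · n_b = 0.5 × 1.13 × 1.0 × 334 × 1 × 8 = 1510 kN.
Design strength φR_n = 0.85 × 1510 = 1280 kN.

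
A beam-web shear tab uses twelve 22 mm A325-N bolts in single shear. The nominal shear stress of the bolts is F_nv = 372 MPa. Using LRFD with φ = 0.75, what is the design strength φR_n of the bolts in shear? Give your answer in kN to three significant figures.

1270 kN

A_b = π × 22² / 4 = 380.1 mm².
R_n = F_nv · A_b · n · n_s = 372 × 380.1 × 12 × 1 / 1000 = 1697 kN.
Design strength φR_n = 0.75 × 1697 = 1270 kN.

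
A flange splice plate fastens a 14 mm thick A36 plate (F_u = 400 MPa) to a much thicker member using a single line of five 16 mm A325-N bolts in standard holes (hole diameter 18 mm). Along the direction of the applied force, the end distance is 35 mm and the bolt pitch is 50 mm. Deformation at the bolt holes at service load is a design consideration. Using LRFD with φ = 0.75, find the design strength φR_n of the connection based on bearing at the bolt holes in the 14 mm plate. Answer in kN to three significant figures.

Per bolt r_n = 1.2 l_c t F_u ≤ 2.4 d t F_u; upper limit = 2.4 × 16 × 14 × 400 / 1000 = 215 kN.
Edge bolt: l_c = 35 − 18/2 = 26 mm → 1.2 × 26 × 14 × 400 / 1000 = 174.7 → r_n = 174.7 kN.
Interior bolts: l_c = 50 − 18 = 32 mm → 1.2 × 32 × 14 × 400 / 1000 = 215 → r_n = 215 kN.
R_n = 1 × 174.7 + 4 × 215 = 1035 kN.
Design strength φR_n = 0.75 × 1035 = 776 kN.

776 kN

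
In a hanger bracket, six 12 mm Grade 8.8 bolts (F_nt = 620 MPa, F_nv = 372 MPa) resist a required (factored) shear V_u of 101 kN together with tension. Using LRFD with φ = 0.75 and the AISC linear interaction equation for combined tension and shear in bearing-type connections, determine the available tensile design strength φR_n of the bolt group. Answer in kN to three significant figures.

A_b = π·12²/4 = 113.1 mm²; f_rv = 101 × 1000 / (6 × 113.1) = 148.8 MPa.
F'_nt = 1.3 F_nt − (F_nt / φF_nv) f_rv = 1.3·620 − (620/(0.75·372))·148.8 = 475.2 MPa, capped at F_nt → F'_nt = 475.2 MPa.
R_n = F'_nt · A_b · n = 475.2 × 113.1 × 6 / 1000 = 322.5 kN.
Design strength φR_n = 0.75 × 322.5 = 242 kN.

242 kN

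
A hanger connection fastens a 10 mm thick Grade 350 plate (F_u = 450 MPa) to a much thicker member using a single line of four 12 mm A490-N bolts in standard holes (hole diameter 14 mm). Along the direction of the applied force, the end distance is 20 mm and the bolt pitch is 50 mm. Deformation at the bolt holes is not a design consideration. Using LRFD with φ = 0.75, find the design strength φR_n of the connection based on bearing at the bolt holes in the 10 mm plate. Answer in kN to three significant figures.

430 kN

Per bolt r_n = 1.5 l_c t F_u ≤ 3.0 d t F_u; upper limit = 3.0 × 12 × 10 × 450 / 1000 = 162 kN.
Edge bolt: l_c = 20 − 14/2 = 13 mm → 1.5 × 13 × 10 × 450 / 1000 = 87.75 → r_n = 87.75 kN.
Interior bolts: l_c = 50 − 14 = 36 mm → 1.5 × 36 × 10 × 450 / 1000 = 243 → r_n = 162 kN.
R_n = 1 × 87.75 + 3 × 162 = 573.8 kN.
Design strength φR_n = 0.75 × 573.8 = 430 kN.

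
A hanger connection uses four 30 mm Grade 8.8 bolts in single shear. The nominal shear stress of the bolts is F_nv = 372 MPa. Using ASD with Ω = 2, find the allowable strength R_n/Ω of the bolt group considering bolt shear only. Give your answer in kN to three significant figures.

A_b = π × 30² / 4 = 706.9 mm².
R_n = F_nv · A_b · n · n_s = 372 × 706.9 × 4 × 1 / 1000 = 1052 kN.
Allowable strength R_n/Ω = 1052 / 2 = 526 kN.

526 kN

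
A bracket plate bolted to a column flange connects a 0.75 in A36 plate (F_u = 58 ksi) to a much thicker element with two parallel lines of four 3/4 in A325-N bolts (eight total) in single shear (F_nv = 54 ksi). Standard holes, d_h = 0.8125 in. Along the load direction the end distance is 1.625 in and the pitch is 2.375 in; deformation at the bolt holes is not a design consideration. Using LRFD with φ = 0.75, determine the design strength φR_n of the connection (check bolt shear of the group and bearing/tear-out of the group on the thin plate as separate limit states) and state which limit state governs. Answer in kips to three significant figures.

Bolt shear: A_b = π·0.75²/4 = 0.4418 in²; R_n = 54 × 0.4418 × 8 × 1 = 190.9 kips → 0.75 × 190.9 = 143 kips.
Bearing (1.5 l_c t F_u ≤ 3.0 d t F_u): upper limit = 3.0·0.75·0.75·58 = 97.88 kips.
  Edge l_c = 1.625 − 0.8125/2 = 1.219 → r_n = 79.52 kips; interior l_c = 2.375 − 0.8125 = 1.562 → r_n = 97.88 kips.
  R_n,bearing = 2·79.52 + 6·97.88 = 746.3 kips → 0.75 × 746.3 = 560 kips.
Bolt shear governs: 143 kips.

143 kips (bolt shear governs)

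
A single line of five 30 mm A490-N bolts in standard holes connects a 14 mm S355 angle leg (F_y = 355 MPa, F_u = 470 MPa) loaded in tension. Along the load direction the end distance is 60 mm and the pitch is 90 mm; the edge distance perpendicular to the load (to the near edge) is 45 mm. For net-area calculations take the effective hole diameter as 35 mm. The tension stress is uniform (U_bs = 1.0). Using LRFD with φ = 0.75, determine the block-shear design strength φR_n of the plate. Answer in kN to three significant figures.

Shear plane L_v = 60 + 4·90 = 420 mm; A_gv = 420 × 14 = 5880 mm².
A_nv = (420 − 4.5·35) × 14 = 3675 mm².
A_nt = (45 − 0.5·35) × 14 = 385 mm².
0.6 F_u A_nv = 1036 kN; 0.6 F_y A_gv = 1252 kN → shear rupture governs the shear term.
R_n = 1036 + 1.0 × 470 × 385 / 1000 = 1217 kN.
Design strength φR_n = 0.75 × 1217 = 913 kN.

913 kN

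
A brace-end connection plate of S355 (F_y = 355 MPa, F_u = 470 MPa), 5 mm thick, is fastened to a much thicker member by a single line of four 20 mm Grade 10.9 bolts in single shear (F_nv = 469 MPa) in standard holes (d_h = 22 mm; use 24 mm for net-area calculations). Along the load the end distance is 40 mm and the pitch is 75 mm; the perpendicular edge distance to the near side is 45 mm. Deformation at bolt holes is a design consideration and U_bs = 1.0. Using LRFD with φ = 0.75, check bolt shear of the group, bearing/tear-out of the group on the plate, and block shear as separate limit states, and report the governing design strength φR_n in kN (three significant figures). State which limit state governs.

250 kN (block shear governs)

Bolt shear: A_b = π·20²/4 = 314.2 mm²; R_n = 469 × 314.2 × 4 × 1 / 1000 = 589.4 kN → 0.75 × 589.4 = 442 kN.
Bearing: edge l_c = 29, r_n = 81.78 kN; interior l_c = 53, r_n = 112.8 kN; R_n = 81.78 + 3·112.8 = 420.2 kN → 315 kN.
Block shear: A_gv = 1325, A_nv = 905, A_nt = 165 mm²; R_n = min(0.6F_uA_nv, 0.6F_yA_gv) + U_bs·F_u·A_nt = 332.8 kN → 250 kN.
Block shear governs: 250 kN.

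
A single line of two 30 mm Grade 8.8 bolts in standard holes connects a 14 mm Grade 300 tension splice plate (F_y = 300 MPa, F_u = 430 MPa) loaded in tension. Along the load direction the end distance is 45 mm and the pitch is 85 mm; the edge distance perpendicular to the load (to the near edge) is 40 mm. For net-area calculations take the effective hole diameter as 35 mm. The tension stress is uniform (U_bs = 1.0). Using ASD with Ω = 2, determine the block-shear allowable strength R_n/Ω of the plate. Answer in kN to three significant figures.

208 kN

Shear plane L_v = 45 + 1·85 = 130 mm; A_gv = 130 × 14 = 1820 mm².
A_nv = (130 − 1.5·35) × 14 = 1085 mm².
A_nt = (40 − 0.5·35) × 14 = 315 mm².
0.6 F_u A_nv = 279.9 kN; 0.6 F_y A_gv = 327.6 kN → shear rupture governs the shear term.
R_n = 279.9 + 1.0 × 430 × 315 / 1000 = 415.4 kN.
Allowable strength R_n/Ω = 415.4 / 2 = 208 kN.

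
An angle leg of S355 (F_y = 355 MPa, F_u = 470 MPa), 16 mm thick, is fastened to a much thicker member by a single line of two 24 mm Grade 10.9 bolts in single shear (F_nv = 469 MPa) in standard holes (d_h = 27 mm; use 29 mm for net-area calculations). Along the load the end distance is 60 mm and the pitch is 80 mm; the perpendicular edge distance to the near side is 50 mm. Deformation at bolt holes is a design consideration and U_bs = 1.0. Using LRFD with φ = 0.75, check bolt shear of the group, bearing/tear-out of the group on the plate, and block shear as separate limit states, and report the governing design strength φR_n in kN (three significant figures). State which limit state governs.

Bolt shear: A_b = π·24²/4 = 452.4 mm²; R_n = 469 × 452.4 × 2 × 1 / 1000 = 424.3 kN → 0.75 × 424.3 = 318 kN.
Bearing: edge l_c = 46.5, r_n = 419.6 kN; interior l_c = 53, r_n = 433.2 kN; R_n = 419.6 + 1·433.2 = 852.8 kN → 640 kN.
Block shear: A_gv = 2240, A_nv = 1544, A_nt = 568 mm²; R_n = min(0.6F_uA_nv, 0.6F_yA_gv) + U_bs·F_u·A_nt = 702.4 kN → 527 kN.
Bolt shear governs: 318 kN.

318 kN (bolt shear governs)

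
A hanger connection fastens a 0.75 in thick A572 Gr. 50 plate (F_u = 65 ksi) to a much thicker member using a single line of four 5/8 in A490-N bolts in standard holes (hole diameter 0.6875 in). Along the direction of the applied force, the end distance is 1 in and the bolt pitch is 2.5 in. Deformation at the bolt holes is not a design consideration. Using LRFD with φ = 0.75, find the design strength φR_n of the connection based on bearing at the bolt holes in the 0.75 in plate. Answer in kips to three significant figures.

Per bolt r_n = 1.5 l_c t F_u ≤ 3.0 d t F_u; upper limit = 3.0 × 0.625 × 0.75 × 65 = 91.41 kips.
Edge bolt: l_c = 1 − 0.6875/2 = 0.6562 in → 1.5 × 0.6562 × 0.75 × 65 = 47.99 → r_n = 47.99 kips.
Interior bolts: l_c = 2.5 − 0.6875 = 1.812 in → 1.5 × 1.812 × 0.75 × 65 = 132.5 → r_n = 91.41 kips.
R_n = 1 × 47.99 + 3 × 91.41 = 322.2 kips.
Design strength φR_n = 0.75 × 322.2 = 242 kips.

242 kips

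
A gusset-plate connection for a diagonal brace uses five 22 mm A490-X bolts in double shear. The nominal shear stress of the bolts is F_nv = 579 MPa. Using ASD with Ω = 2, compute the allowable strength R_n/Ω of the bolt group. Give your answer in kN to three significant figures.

1100 kN

A_b = π × 22² / 4 = 380.1 mm².
R_n = F_nv · A_b · n · n_s = 579 × 380.1 × 5 × 2 / 1000 = 2201 kN.
Allowable strength R_n/Ω = 2201 / 2 = 1100 kN.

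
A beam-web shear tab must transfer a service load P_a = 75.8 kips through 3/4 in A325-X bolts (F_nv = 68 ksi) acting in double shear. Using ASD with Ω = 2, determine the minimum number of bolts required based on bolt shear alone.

3 bolts

A_b = π·0.75²/4 = 0.4418 in².
Per-bolt allowable strength R_n/Ω = 68 × 0.4418 × 2 / 2 = 30.04 kips.
n ≥ 75.8 / 30.04 = 2.523 → use 3 bolts.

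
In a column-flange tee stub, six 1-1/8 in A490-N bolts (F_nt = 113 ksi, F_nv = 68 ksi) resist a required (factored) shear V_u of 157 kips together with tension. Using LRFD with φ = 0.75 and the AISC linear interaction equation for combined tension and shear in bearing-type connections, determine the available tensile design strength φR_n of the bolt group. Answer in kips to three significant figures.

396 kips

A_b = π·1.125²/4 = 0.994 in²; f_rv = 157 / (6 × 0.994) = 26.32 ksi.
F'_nt = 1.3 F_nt − (F_nt / φF_nv) f_rv = 1.3·113 − (113/(0.75·68))·26.32 = 88.57 ksi, capped at F_nt → F'_nt = 88.57 ksi.
R_n = F'_nt · A_b · n = 88.57 × 0.994 × 6 = 528.3 kips.
Design strength φR_n = 0.75 × 528.3 = 396 kips.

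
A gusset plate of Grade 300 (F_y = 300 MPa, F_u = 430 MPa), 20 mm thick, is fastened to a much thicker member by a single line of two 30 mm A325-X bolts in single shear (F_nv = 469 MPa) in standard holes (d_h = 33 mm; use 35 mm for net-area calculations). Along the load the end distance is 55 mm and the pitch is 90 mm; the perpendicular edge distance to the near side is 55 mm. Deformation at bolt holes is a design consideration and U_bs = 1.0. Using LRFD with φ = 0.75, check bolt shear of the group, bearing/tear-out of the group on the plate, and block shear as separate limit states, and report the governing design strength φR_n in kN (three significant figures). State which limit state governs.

497 kN (bolt shear governs)

Bolt shear: A_b = π·30²/4 = 706.9 mm²; R_n = 469 × 706.9 × 2 × 1 / 1000 = 663 kN → 0.75 × 663 = 497 kN.
Bearing: edge l_c = 38.5, r_n = 397.3 kN; interior l_c = 57, r_n = 588.2 kN; R_n = 397.3 + 1·588.2 = 985.6 kN → 739 kN.
Block shear: A_gv = 2900, A_nv = 1850, A_nt = 750 mm²; R_n = min(0.6F_uA_nv, 0.6F_yA_gv) + U_bs·F_u·A_nt = 799.8 kN → 600 kN.
Bolt shear governs: 497 kN.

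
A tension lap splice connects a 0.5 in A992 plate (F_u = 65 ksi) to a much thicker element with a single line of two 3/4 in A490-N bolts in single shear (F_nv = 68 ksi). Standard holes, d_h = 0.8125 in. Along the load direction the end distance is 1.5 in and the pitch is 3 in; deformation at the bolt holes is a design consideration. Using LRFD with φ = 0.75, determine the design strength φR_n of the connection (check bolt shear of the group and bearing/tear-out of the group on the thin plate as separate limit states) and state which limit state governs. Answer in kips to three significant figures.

Bolt shear: A_b = π·0.75²/4 = 0.4418 in²; R_n = 68 × 0.4418 × 2 × 1 = 60.08 kips → 0.75 × 60.08 = 45.1 kips.
Bearing (1.2 l_c t F_u ≤ 2.4 d t F_u): upper limit = 2.4·0.75·0.5·65 = 58.5 kips.
  Edge l_c = 1.5 − 0.8125/2 = 1.094 → r_n = 42.66 kips; interior l_c = 3 − 0.8125 = 2.188 → r_n = 58.5 kips.
  R_n,bearing = 1·42.66 + 1·58.5 = 101.2 kips → 0.75 × 101.2 = 75.9 kips.
Bolt shear governs: 45.1 kips.

45.1 kips (bolt shear governs)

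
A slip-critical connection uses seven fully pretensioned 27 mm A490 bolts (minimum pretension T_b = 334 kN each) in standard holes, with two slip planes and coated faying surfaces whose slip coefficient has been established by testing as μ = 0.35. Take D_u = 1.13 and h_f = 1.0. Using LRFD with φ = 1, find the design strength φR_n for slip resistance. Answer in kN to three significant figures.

1850 kN

R_n = μ · D_u · h_f · T_b · n_s · n_b = 0.35 × 1.13 × 1.0 × 334 × 2 × 7 = 1849 kN.
Design strength φR_n = 1 × 1849 = 1850 kN.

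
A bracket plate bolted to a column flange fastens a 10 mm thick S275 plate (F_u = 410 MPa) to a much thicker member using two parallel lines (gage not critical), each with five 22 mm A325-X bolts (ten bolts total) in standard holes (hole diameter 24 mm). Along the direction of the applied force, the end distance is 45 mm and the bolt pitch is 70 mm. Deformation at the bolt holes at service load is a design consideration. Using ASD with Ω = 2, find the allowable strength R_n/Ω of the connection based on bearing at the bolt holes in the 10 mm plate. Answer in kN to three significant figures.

Per bolt r_n = 1.2 l_c t F_u ≤ 2.4 d t F_u; upper limit = 2.4 × 22 × 10 × 410 / 1000 = 216.5 kN.
Edge bolt: l_c = 45 − 24/2 = 33 mm → 1.2 × 33 × 10 × 410 / 1000 = 162.4 → r_n = 162.4 kN.
Interior bolts: l_c = 70 − 24 = 46 mm → 1.2 × 46 × 10 × 410 / 1000 = 226.3 → r_n = 216.5 kN.
R_n = 2 × 162.4 + 8 × 216.5 = 2057 kN.
Allowable strength R_n/Ω = 2057 / 2 = 1030 kN.

1030 kN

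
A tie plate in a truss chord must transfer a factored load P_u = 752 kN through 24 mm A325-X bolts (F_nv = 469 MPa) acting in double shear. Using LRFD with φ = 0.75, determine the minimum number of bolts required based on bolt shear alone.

A_b = π·24²/4 = 452.4 mm².
Per-bolt design strength φR_n = 0.75 × 469 × 452.4 × 2 / 1000 = 318.3 kN.
n ≥ 752 / 318.3 = 2.363 → use 3 bolts.

3 bolts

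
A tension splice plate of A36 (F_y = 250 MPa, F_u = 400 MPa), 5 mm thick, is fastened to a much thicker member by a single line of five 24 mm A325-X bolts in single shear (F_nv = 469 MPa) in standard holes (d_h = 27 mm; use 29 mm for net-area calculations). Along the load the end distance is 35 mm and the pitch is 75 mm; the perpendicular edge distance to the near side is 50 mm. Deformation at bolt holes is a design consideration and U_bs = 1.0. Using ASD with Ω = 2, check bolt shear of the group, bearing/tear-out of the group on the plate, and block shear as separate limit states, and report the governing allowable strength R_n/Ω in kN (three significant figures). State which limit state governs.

Bolt shear: A_b = π·24²/4 = 452.4 mm²; R_n = 469 × 452.4 × 5 × 1 / 1000 = 1061 kN → 1061 / 2 = 530 kN.
Bearing: edge l_c = 21.5, r_n = 51.6 kN; interior l_c = 48, r_n = 115.2 kN; R_n = 51.6 + 4·115.2 = 512.4 kN → 256 kN.
Block shear: A_gv = 1675, A_nv = 1022, A_nt = 177.5 mm²; R_n = min(0.6F_uA_nv, 0.6F_yA_gv) + U_bs·F_u·A_nt = 316.4 kN → 158 kN.
Block shear governs: 158 kN.

158 kN (block shear governs)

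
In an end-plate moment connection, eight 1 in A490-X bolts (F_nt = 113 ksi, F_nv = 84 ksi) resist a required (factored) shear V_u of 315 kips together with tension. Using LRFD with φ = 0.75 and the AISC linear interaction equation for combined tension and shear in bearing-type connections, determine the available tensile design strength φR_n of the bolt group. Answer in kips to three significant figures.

268 kips

A_b = π·1²/4 = 0.7854 in²; f_rv = 315 / (8 × 0.7854) = 50.13 ksi.
F'_nt = 1.3 F_nt − (F_nt / φF_nv) f_rv = 1.3·113 − (113/(0.75·84))·50.13 = 56.98 ksi, capped at F_nt → F'_nt = 56.98 ksi.
R_n = F'_nt · A_b · n = 56.98 × 0.7854 × 8 = 358 kips.
Design strength φR_n = 0.75 × 358 = 268 kips.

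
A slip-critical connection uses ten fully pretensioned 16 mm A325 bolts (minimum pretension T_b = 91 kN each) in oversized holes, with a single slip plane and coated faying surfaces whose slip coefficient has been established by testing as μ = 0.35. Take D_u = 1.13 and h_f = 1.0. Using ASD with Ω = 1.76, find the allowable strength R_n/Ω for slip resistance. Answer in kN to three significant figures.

204 kN

R_n = μ · D_u · h_f · T_b · n_s · n_b = 0.35 × 1.13 × 1.0 × 91 × 1 × 10 = 359.9 kN.
Allowable strength R_n/Ω = 359.9 / 1.76 = 204 kN.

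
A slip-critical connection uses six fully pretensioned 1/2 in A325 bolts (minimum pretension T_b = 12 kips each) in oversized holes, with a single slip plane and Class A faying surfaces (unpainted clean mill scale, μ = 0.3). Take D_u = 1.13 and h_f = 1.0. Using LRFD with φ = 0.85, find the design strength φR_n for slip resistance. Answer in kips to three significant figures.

20.7 kips

R_n = μ · D_u · h_f · T_b · n_s · n_b = 0.3 × 1.13 × 1.0 × 12 × 1 × 6 = 24.41 kips.
Design strength φR_n = 0.85 × 24.41 = 20.7 kips.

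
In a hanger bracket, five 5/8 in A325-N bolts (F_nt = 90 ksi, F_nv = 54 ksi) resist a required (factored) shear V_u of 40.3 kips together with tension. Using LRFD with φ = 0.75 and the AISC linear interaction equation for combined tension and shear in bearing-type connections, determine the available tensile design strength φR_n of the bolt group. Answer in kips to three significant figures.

67.4 kips

A_b = π·0.625²/4 = 0.3068 in²; f_rv = 40.3 / (5 × 0.3068) = 26.27 ksi.
F'_nt = 1.3 F_nt − (F_nt / φF_nv) f_rv = 1.3·90 − (90/(0.75·54))·26.27 = 58.62 ksi, capped at F_nt → F'_nt = 58.62 ksi.
R_n = F'_nt · A_b · n = 58.62 × 0.3068 × 5 = 89.92 kips.
Design strength φR_n = 0.75 × 89.92 = 67.4 kips.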